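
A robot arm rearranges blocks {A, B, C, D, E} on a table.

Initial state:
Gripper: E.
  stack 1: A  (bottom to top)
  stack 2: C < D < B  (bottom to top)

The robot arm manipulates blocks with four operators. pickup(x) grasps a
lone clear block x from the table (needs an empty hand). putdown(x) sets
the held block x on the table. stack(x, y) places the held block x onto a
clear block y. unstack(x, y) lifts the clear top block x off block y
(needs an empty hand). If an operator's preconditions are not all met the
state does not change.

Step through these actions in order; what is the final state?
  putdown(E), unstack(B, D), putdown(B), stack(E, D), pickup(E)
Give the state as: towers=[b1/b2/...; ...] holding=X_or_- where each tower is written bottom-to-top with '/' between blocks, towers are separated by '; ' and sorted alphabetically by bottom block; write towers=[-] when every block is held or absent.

towers=[A; B; C/D] holding=E

step 1 (putdown(E)): towers=[A; C/D/B; E] holding=-
step 2 (unstack(B, D)): towers=[A; C/D; E] holding=B
step 3 (putdown(B)): towers=[A; B; C/D; E] holding=-
step 4 (stack(E, D)) [no-op]: towers=[A; B; C/D; E] holding=-
step 5 (pickup(E)): towers=[A; B; C/D] holding=E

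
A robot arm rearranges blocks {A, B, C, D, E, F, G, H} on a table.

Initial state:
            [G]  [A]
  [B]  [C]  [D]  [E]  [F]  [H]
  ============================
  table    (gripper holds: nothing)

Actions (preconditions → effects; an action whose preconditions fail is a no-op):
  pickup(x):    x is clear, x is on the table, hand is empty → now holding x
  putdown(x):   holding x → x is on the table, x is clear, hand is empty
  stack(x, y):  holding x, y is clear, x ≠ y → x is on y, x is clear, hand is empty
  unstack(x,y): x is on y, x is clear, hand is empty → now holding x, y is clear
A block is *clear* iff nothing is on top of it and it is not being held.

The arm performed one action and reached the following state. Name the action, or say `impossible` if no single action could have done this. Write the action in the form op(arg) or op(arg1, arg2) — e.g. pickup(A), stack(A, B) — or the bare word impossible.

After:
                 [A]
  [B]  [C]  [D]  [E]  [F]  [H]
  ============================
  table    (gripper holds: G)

unstack(G, D)

target: towers=[B; C; D; E/A; F; H] holding=G
     unstack(G, D) → towers=[B; C; D; E/A; F; H] holding=G  ← match
     unstack(A, E) → towers=[B; C; D/G; E; F; H] holding=A
         pickup(H) → towers=[B; C; D/G; E/A; F] holding=H
         pickup(B) → towers=[C; D/G; E/A; F; H] holding=B
         pickup(F) → towers=[B; C; D/G; E/A; H] holding=F
         pickup(C) → towers=[B; D/G; E/A; F; H] holding=C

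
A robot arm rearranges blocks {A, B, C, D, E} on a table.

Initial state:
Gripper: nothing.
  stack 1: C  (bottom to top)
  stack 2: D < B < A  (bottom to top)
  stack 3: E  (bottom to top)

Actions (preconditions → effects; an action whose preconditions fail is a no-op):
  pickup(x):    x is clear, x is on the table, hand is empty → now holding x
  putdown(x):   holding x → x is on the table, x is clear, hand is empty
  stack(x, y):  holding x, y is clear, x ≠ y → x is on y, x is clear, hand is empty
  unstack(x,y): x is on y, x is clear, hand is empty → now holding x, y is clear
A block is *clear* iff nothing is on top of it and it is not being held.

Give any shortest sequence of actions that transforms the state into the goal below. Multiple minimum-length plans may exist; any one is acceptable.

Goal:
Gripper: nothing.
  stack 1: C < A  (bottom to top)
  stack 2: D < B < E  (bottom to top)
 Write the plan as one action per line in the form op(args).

unstack(A, B)
stack(A, C)
pickup(E)
stack(E, B)

step 1 (unstack(A, B)): towers=[C; D/B; E] holding=A
step 2 (stack(A, C)): towers=[C/A; D/B; E] holding=-
step 3 (pickup(E)): towers=[C/A; D/B] holding=E
step 4 (stack(E, B)): towers=[C/A; D/B/E] holding=-
goal check: towers=[C/A; D/B/E] holding=- — reached (length 4, optimal by BFS)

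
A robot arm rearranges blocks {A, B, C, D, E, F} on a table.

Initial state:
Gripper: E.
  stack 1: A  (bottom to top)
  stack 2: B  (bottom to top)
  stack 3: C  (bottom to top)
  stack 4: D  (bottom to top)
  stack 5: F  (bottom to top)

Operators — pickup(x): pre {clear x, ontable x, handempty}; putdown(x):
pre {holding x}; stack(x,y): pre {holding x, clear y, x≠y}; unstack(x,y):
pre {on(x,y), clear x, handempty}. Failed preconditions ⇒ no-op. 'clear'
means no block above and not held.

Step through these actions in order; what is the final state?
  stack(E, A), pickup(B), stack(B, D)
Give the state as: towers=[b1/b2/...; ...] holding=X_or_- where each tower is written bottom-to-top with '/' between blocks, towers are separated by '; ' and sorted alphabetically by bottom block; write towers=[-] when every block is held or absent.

towers=[A/E; C; D/B; F] holding=-

step 1 (stack(E, A)): towers=[A/E; B; C; D; F] holding=-
step 2 (pickup(B)): towers=[A/E; C; D; F] holding=B
step 3 (stack(B, D)): towers=[A/E; C; D/B; F] holding=-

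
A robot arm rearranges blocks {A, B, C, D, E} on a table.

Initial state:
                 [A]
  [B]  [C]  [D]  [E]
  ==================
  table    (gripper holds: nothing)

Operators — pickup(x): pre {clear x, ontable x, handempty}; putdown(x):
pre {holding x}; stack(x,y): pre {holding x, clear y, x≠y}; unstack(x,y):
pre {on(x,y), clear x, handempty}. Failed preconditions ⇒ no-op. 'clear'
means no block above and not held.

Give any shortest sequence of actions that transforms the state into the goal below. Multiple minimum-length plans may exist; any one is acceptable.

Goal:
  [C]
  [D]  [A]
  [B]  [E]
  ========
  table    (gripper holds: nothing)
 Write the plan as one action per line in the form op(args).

pickup(D)
stack(D, B)
pickup(C)
stack(C, D)

step 1 (pickup(D)): towers=[B; C; E/A] holding=D
step 2 (stack(D, B)): towers=[B/D; C; E/A] holding=-
step 3 (pickup(C)): towers=[B/D; E/A] holding=C
step 4 (stack(C, D)): towers=[B/D/C; E/A] holding=-
goal check: towers=[B/D/C; E/A] holding=- — reached (length 4, optimal by BFS)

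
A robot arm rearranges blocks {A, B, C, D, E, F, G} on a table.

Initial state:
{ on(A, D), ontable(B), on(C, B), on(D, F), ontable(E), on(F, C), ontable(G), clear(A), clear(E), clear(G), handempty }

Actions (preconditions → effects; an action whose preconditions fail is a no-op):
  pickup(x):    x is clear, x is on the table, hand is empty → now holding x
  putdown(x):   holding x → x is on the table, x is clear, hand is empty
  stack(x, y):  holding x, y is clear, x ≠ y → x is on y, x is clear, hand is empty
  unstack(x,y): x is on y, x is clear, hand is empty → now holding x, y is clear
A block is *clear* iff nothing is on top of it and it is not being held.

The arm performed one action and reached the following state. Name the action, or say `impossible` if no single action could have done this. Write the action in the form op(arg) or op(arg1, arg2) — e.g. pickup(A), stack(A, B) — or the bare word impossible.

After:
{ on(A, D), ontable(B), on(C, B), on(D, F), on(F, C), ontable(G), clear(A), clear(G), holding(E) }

target: towers=[B/C/F/D/A; G] holding=E
         pickup(G) → towers=[B/C/F/D/A; E] holding=G
     unstack(A, D) → towers=[B/C/F/D; E; G] holding=A
         pickup(E) → towers=[B/C/F/D/A; G] holding=E  ← match

pickup(E)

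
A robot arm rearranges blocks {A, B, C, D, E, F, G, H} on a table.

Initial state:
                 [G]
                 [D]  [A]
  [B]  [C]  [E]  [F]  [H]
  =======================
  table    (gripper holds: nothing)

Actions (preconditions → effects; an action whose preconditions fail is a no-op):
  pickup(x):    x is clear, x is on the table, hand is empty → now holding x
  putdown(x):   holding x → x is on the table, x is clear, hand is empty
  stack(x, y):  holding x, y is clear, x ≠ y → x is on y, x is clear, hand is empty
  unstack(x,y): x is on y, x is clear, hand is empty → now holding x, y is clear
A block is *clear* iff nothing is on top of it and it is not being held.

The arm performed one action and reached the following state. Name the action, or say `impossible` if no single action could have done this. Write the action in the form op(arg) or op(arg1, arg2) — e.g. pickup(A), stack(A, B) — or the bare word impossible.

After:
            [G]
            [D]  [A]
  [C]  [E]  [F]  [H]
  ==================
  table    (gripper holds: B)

pickup(B)

target: towers=[C; E; F/D/G; H/A] holding=B
     unstack(G, D) → towers=[B; C; E; F/D; H/A] holding=G
     unstack(A, H) → towers=[B; C; E; F/D/G; H] holding=A
         pickup(E) → towers=[B; C; F/D/G; H/A] holding=E
         pickup(B) → towers=[C; E; F/D/G; H/A] holding=B  ← match
         pickup(C) → towers=[B; E; F/D/G; H/A] holding=C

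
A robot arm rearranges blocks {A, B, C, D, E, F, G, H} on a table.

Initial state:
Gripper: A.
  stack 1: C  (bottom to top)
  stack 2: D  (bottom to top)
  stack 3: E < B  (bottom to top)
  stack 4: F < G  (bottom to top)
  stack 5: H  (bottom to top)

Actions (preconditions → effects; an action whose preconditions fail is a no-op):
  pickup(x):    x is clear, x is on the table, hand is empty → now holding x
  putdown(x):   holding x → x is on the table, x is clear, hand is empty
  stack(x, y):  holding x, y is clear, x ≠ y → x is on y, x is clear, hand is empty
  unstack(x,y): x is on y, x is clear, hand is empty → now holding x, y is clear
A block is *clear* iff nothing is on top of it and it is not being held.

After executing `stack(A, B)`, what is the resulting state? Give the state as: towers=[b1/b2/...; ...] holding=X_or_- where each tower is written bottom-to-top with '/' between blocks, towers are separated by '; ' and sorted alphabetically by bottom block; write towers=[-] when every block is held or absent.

before: towers=[C; D; E/B; F/G; H] holding=A
pre[stack(A, B)]: holding(A) ok, clear(B) ok, A≠B ok
all met → apply stack(A, B)
after:  towers=[C; D; E/B/A; F/G; H] holding=-

towers=[C; D; E/B/A; F/G; H] holding=-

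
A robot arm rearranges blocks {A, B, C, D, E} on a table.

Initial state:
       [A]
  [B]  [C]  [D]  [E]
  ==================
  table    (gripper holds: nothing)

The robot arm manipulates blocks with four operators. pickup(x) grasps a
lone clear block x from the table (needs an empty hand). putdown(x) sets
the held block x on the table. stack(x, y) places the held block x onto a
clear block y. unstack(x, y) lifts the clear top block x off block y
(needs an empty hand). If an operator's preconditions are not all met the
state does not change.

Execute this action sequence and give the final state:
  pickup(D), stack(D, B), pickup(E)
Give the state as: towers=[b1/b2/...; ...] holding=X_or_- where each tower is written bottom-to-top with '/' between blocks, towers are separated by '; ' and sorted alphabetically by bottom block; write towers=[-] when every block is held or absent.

step 1 (pickup(D)): towers=[B; C/A; E] holding=D
step 2 (stack(D, B)): towers=[B/D; C/A; E] holding=-
step 3 (pickup(E)): towers=[B/D; C/A] holding=E

towers=[B/D; C/A] holding=E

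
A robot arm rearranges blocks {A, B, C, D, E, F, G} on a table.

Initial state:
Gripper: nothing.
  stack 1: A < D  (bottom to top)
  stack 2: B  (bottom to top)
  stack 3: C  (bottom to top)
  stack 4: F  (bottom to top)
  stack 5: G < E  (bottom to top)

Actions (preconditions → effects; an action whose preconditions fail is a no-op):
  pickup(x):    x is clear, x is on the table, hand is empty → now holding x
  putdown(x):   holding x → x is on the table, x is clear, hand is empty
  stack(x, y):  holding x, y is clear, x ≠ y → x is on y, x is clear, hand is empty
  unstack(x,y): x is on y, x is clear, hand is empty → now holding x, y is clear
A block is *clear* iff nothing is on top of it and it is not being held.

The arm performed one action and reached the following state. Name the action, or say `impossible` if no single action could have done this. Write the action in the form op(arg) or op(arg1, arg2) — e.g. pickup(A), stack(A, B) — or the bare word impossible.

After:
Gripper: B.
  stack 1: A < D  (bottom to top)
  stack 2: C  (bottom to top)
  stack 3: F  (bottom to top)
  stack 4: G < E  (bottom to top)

pickup(B)

target: towers=[A/D; C; F; G/E] holding=B
         pickup(B) → towers=[A/D; C; F; G/E] holding=B  ← match
         pickup(F) → towers=[A/D; B; C; G/E] holding=F
     unstack(D, A) → towers=[A; B; C; F; G/E] holding=D
     unstack(E, G) → towers=[A/D; B; C; F; G] holding=E
         pickup(C) → towers=[A/D; B; F; G/E] holding=C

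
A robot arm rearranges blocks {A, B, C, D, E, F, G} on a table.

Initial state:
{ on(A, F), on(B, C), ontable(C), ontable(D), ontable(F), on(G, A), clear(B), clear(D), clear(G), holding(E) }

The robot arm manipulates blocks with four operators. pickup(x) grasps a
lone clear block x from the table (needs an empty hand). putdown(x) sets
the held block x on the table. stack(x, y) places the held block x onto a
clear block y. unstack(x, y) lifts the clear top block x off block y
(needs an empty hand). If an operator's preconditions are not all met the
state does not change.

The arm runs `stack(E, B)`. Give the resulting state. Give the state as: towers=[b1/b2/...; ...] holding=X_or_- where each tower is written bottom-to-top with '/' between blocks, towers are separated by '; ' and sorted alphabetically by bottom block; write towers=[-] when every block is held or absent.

before: towers=[C/B; D; F/A/G] holding=E
pre[stack(E, B)]: holding(E) ✓, clear(B) ✓, E≠B ✓
all met → apply stack(E, B)
after:  towers=[C/B/E; D; F/A/G] holding=-

towers=[C/B/E; D; F/A/G] holding=-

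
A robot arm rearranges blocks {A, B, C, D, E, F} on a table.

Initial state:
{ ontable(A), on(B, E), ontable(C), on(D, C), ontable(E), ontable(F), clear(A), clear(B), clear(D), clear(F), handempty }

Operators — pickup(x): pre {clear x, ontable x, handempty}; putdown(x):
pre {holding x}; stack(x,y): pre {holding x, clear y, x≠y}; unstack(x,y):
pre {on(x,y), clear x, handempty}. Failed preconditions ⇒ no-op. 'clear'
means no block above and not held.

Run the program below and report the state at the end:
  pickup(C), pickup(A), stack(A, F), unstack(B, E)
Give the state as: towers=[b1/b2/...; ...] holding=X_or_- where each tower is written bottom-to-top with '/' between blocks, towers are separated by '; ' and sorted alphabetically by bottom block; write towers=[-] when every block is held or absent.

towers=[C/D; E; F/A] holding=B

step 1 (pickup(C)) [no-op]: towers=[A; C/D; E/B; F] holding=-
step 2 (pickup(A)): towers=[C/D; E/B; F] holding=A
step 3 (stack(A, F)): towers=[C/D; E/B; F/A] holding=-
step 4 (unstack(B, E)): towers=[C/D; E; F/A] holding=B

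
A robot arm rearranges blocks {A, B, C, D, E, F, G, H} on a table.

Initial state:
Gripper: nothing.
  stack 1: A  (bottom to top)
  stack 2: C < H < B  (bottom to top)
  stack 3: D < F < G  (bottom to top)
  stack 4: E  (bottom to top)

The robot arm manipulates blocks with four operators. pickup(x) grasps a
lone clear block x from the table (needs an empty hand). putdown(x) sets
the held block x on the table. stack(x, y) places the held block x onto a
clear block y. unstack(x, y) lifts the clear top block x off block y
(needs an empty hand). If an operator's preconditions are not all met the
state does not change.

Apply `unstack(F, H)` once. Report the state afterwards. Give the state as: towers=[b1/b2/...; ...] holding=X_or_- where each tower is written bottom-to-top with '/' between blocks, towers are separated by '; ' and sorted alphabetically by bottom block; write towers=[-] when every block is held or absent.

before: towers=[A; C/H/B; D/F/G; E] holding=-
pre[unstack(F, H)]: on(F,H) ✗, clear(F) ✗, handempty ✓
on(F,H), clear(F) unmet → unstack(F, H) is a no-op
after:  towers=[A; C/H/B; D/F/G; E] holding=-

towers=[A; C/H/B; D/F/G; E] holding=-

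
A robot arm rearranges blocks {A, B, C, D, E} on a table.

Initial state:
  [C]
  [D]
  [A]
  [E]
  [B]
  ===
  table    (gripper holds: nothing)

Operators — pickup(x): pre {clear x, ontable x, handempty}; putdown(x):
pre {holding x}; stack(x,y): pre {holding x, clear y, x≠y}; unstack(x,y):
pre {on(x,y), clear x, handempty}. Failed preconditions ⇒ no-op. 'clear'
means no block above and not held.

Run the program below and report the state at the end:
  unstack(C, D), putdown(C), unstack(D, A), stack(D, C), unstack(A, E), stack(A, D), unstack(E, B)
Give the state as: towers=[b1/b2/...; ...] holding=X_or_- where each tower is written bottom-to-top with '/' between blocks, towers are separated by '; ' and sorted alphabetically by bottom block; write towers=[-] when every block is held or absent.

towers=[B; C/D/A] holding=E

step 1 (unstack(C, D)): towers=[B/E/A/D] holding=C
step 2 (putdown(C)): towers=[B/E/A/D; C] holding=-
step 3 (unstack(D, A)): towers=[B/E/A; C] holding=D
step 4 (stack(D, C)): towers=[B/E/A; C/D] holding=-
step 5 (unstack(A, E)): towers=[B/E; C/D] holding=A
step 6 (stack(A, D)): towers=[B/E; C/D/A] holding=-
step 7 (unstack(E, B)): towers=[B; C/D/A] holding=E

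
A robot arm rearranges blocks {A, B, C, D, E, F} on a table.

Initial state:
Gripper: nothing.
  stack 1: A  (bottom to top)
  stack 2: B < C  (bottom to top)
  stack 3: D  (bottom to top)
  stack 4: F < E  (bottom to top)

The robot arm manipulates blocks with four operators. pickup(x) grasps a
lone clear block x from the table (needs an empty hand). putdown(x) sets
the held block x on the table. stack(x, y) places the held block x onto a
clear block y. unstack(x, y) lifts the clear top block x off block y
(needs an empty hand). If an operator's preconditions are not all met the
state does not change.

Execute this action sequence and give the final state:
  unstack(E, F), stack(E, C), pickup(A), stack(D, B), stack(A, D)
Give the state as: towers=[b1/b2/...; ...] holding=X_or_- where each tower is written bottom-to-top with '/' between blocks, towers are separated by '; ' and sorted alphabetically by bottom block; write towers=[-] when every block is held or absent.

step 1 (unstack(E, F)): towers=[A; B/C; D; F] holding=E
step 2 (stack(E, C)): towers=[A; B/C/E; D; F] holding=-
step 3 (pickup(A)): towers=[B/C/E; D; F] holding=A
step 4 (stack(D, B)) [no-op]: towers=[B/C/E; D; F] holding=A
step 5 (stack(A, D)): towers=[B/C/E; D/A; F] holding=-

towers=[B/C/E; D/A; F] holding=-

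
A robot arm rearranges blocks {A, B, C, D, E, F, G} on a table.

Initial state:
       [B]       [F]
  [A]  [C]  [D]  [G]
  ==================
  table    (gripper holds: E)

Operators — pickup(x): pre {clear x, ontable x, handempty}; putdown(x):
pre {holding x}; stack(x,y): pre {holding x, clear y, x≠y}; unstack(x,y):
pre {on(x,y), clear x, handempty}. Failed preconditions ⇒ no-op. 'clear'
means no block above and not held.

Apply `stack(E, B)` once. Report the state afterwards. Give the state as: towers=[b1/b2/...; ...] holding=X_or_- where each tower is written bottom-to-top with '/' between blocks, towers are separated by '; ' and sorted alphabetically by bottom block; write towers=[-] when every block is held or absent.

before: towers=[A; C/B; D; G/F] holding=E
pre[stack(E, B)]: holding(E) ok, clear(B) ok, E≠B ok
all met → apply stack(E, B)
after:  towers=[A; C/B/E; D; G/F] holding=-

towers=[A; C/B/E; D; G/F] holding=-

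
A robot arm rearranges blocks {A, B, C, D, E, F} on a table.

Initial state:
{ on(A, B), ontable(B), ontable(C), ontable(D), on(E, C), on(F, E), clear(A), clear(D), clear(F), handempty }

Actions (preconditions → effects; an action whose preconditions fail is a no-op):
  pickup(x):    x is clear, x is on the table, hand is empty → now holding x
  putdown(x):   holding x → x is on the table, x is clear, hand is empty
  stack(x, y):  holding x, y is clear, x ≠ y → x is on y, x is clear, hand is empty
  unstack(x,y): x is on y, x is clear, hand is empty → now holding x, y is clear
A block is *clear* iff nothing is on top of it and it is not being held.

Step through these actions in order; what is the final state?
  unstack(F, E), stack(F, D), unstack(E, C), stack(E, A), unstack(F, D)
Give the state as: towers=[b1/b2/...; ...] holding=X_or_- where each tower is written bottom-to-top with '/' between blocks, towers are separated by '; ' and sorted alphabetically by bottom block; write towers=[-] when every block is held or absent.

step 1 (unstack(F, E)): towers=[B/A; C/E; D] holding=F
step 2 (stack(F, D)): towers=[B/A; C/E; D/F] holding=-
step 3 (unstack(E, C)): towers=[B/A; C; D/F] holding=E
step 4 (stack(E, A)): towers=[B/A/E; C; D/F] holding=-
step 5 (unstack(F, D)): towers=[B/A/E; C; D] holding=F

towers=[B/A/E; C; D] holding=F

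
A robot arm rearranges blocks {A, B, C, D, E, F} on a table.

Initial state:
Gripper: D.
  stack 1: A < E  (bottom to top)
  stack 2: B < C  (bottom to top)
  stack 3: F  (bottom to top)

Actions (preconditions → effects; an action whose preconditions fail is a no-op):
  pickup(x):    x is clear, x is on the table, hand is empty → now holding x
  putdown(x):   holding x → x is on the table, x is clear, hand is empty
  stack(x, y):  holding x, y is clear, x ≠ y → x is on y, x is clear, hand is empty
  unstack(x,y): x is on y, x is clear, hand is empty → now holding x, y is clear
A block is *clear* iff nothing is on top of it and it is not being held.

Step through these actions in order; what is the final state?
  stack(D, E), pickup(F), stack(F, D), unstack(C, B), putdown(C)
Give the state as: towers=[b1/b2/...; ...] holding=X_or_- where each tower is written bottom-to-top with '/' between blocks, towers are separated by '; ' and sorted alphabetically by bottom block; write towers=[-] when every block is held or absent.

towers=[A/E/D/F; B; C] holding=-

step 1 (stack(D, E)): towers=[A/E/D; B/C; F] holding=-
step 2 (pickup(F)): towers=[A/E/D; B/C] holding=F
step 3 (stack(F, D)): towers=[A/E/D/F; B/C] holding=-
step 4 (unstack(C, B)): towers=[A/E/D/F; B] holding=C
step 5 (putdown(C)): towers=[A/E/D/F; B; C] holding=-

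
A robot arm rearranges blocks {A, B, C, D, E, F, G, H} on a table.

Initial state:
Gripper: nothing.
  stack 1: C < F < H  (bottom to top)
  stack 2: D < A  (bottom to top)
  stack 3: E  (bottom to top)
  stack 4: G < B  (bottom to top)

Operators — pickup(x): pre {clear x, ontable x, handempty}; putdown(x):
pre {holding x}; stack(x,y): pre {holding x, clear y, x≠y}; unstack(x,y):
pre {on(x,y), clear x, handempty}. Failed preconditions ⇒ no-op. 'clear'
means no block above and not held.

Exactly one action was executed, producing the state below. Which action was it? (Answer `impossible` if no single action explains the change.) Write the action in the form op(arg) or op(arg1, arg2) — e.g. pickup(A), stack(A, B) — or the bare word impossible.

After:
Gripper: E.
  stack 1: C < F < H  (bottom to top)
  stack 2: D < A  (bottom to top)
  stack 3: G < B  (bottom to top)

pickup(E)

target: towers=[C/F/H; D/A; G/B] holding=E
     unstack(A, D) → towers=[C/F/H; D; E; G/B] holding=A
         pickup(E) → towers=[C/F/H; D/A; G/B] holding=E  ← match
     unstack(H, F) → towers=[C/F; D/A; E; G/B] holding=H
     unstack(B, G) → towers=[C/F/H; D/A; E; G] holding=B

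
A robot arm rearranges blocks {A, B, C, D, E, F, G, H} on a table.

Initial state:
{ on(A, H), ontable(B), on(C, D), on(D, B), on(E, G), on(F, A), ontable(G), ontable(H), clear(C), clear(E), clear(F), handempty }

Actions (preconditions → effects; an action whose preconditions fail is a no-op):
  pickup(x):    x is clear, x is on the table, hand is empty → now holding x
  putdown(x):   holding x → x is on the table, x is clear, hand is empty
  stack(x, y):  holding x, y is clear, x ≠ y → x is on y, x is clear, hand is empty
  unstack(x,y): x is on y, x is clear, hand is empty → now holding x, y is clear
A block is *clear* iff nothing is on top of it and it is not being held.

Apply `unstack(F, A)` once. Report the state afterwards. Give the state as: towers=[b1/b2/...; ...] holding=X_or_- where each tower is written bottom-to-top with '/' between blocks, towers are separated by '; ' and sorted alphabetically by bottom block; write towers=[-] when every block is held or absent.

towers=[B/D/C; G/E; H/A] holding=F

before: towers=[B/D/C; G/E; H/A/F] holding=-
pre[unstack(F, A)]: on(F,A) ✓, clear(F) ✓, handempty ✓
all met → apply unstack(F, A)
after:  towers=[B/D/C; G/E; H/A] holding=F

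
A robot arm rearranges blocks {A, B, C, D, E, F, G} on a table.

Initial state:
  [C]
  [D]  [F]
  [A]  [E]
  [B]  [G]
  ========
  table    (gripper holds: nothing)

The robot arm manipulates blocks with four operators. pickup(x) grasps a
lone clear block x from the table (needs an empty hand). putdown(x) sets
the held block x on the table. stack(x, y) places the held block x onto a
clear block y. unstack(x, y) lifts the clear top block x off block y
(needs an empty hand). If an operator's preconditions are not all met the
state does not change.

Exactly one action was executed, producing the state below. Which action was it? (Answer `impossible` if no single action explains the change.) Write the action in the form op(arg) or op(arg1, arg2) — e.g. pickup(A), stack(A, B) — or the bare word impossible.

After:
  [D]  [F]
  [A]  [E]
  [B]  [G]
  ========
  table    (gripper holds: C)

unstack(C, D)

target: towers=[B/A/D; G/E/F] holding=C
     unstack(F, E) → towers=[B/A/D/C; G/E] holding=F
     unstack(C, D) → towers=[B/A/D; G/E/F] holding=C  ← match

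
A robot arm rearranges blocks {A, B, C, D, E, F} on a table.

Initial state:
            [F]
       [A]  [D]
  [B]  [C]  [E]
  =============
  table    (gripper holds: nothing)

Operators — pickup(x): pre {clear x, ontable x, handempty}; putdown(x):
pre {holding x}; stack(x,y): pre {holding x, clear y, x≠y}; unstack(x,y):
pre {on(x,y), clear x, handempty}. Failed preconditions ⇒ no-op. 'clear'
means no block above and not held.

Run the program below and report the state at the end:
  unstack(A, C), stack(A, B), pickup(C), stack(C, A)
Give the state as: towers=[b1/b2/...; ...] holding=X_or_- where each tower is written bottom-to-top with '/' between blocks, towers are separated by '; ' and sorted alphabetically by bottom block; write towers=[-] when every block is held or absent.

step 1 (unstack(A, C)): towers=[B; C; E/D/F] holding=A
step 2 (stack(A, B)): towers=[B/A; C; E/D/F] holding=-
step 3 (pickup(C)): towers=[B/A; E/D/F] holding=C
step 4 (stack(C, A)): towers=[B/A/C; E/D/F] holding=-

towers=[B/A/C; E/D/F] holding=-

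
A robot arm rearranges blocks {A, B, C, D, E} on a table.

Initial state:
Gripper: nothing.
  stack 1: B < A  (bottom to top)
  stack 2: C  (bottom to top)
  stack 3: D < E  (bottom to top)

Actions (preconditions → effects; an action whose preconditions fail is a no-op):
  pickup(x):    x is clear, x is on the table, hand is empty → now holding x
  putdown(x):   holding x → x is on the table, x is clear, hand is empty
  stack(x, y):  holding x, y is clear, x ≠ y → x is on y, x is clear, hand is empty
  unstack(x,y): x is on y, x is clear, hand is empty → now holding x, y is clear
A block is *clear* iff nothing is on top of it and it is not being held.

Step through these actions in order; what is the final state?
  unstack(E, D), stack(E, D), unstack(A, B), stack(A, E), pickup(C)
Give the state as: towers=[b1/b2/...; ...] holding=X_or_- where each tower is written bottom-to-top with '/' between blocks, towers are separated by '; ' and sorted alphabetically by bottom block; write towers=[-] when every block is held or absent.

towers=[B; D/E/A] holding=C

step 1 (unstack(E, D)): towers=[B/A; C; D] holding=E
step 2 (stack(E, D)): towers=[B/A; C; D/E] holding=-
step 3 (unstack(A, B)): towers=[B; C; D/E] holding=A
step 4 (stack(A, E)): towers=[B; C; D/E/A] holding=-
step 5 (pickup(C)): towers=[B; D/E/A] holding=C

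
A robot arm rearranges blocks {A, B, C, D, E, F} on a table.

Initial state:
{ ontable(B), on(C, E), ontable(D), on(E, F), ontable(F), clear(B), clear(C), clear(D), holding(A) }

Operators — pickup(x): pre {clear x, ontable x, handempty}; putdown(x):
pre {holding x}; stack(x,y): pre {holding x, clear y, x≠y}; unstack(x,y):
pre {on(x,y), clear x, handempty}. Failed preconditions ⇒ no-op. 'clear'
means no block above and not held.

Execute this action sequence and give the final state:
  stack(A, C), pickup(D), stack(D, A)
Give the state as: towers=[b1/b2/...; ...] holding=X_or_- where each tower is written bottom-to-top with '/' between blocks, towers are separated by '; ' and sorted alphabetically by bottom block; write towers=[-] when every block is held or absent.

step 1 (stack(A, C)): towers=[B; D; F/E/C/A] holding=-
step 2 (pickup(D)): towers=[B; F/E/C/A] holding=D
step 3 (stack(D, A)): towers=[B; F/E/C/A/D] holding=-

towers=[B; F/E/C/A/D] holding=-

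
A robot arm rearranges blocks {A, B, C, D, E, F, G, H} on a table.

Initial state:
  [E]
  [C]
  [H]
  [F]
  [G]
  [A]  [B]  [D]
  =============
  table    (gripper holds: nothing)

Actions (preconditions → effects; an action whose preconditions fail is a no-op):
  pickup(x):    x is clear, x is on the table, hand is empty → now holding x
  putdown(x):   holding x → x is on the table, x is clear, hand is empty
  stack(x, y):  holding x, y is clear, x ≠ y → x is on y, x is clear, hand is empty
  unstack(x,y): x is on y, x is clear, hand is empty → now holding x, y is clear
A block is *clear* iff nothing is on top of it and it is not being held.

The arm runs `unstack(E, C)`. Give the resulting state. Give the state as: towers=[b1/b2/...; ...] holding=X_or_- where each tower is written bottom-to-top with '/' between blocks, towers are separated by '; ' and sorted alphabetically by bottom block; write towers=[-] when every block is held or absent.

towers=[A/G/F/H/C; B; D] holding=E

before: towers=[A/G/F/H/C/E; B; D] holding=-
pre[unstack(E, C)]: on(E,C) ✓, clear(E) ✓, handempty ✓
all met → apply unstack(E, C)
after:  towers=[A/G/F/H/C; B; D] holding=E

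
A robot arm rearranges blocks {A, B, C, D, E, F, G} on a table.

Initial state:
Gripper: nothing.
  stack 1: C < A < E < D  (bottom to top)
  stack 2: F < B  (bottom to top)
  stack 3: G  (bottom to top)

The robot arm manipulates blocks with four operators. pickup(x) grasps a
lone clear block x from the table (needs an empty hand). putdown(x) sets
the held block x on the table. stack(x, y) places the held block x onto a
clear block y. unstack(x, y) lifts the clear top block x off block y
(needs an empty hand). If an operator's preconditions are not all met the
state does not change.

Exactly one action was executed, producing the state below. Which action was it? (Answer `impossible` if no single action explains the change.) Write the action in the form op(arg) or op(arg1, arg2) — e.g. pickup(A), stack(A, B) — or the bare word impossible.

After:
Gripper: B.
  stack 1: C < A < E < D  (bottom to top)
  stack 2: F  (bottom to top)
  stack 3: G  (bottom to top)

target: towers=[C/A/E/D; F; G] holding=B
     unstack(B, F) → towers=[C/A/E/D; F; G] holding=B  ← match
         pickup(G) → towers=[C/A/E/D; F/B] holding=G
     unstack(D, E) → towers=[C/A/E; F/B; G] holding=D

unstack(B, F)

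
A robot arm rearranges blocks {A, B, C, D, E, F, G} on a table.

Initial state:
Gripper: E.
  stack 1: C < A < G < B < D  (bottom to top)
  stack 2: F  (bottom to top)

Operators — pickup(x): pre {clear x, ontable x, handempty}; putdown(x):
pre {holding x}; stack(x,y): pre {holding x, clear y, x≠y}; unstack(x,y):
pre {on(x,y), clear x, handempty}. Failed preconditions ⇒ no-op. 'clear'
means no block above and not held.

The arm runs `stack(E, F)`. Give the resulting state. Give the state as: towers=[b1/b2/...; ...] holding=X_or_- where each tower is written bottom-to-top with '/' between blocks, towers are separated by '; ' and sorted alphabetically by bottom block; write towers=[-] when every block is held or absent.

before: towers=[C/A/G/B/D; F] holding=E
pre[stack(E, F)]: holding(E) yes, clear(F) yes, E≠F yes
all met → apply stack(E, F)
after:  towers=[C/A/G/B/D; F/E] holding=-

towers=[C/A/G/B/D; F/E] holding=-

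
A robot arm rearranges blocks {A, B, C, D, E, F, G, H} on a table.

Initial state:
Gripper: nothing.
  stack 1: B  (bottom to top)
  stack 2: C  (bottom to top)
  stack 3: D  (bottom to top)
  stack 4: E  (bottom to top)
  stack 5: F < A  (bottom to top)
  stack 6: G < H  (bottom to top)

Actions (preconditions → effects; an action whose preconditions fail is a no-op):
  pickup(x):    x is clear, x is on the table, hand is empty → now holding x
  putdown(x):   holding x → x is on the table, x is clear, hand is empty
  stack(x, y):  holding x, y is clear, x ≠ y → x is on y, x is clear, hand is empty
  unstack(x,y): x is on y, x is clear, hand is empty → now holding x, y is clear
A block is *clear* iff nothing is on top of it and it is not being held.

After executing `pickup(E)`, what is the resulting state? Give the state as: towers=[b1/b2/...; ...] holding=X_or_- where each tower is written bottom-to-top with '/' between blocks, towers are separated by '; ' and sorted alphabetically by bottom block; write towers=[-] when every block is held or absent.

towers=[B; C; D; F/A; G/H] holding=E

before: towers=[B; C; D; E; F/A; G/H] holding=-
pre[pickup(E)]: clear(E) yes, ontable(E) yes, handempty yes
all met → apply pickup(E)
after:  towers=[B; C; D; F/A; G/H] holding=E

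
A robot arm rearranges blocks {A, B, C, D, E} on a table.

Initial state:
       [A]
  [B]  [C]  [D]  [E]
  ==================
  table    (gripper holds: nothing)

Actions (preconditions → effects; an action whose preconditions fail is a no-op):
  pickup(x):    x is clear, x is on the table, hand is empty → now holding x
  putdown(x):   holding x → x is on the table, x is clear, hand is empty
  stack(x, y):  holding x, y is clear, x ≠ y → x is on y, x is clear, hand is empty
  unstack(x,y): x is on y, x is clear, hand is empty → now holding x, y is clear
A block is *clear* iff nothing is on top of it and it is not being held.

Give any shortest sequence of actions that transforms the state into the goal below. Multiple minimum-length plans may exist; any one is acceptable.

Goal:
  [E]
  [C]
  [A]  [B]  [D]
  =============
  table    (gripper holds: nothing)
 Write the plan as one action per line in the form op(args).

step 1 (unstack(A, C)): towers=[B; C; D; E] holding=A
step 2 (putdown(A)): towers=[A; B; C; D; E] holding=-
step 3 (pickup(C)): towers=[A; B; D; E] holding=C
step 4 (stack(C, A)): towers=[A/C; B; D; E] holding=-
step 5 (pickup(E)): towers=[A/C; B; D] holding=E
step 6 (stack(E, C)): towers=[A/C/E; B; D] holding=-
goal check: towers=[A/C/E; B; D] holding=- — reached (length 6, optimal by BFS)

unstack(A, C)
putdown(A)
pickup(C)
stack(C, A)
pickup(E)
stack(E, C)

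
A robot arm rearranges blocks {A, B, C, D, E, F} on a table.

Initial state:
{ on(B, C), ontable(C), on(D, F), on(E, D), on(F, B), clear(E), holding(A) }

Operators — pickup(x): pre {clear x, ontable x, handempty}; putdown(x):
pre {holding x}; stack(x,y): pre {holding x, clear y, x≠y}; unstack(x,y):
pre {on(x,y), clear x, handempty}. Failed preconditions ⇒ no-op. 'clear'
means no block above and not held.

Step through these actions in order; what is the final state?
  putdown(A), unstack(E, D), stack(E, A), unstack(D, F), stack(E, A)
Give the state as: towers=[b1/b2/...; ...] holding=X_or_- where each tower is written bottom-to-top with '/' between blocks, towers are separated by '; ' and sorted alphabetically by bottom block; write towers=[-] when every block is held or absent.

step 1 (putdown(A)): towers=[A; C/B/F/D/E] holding=-
step 2 (unstack(E, D)): towers=[A; C/B/F/D] holding=E
step 3 (stack(E, A)): towers=[A/E; C/B/F/D] holding=-
step 4 (unstack(D, F)): towers=[A/E; C/B/F] holding=D
step 5 (stack(E, A)) [no-op]: towers=[A/E; C/B/F] holding=D

towers=[A/E; C/B/F] holding=D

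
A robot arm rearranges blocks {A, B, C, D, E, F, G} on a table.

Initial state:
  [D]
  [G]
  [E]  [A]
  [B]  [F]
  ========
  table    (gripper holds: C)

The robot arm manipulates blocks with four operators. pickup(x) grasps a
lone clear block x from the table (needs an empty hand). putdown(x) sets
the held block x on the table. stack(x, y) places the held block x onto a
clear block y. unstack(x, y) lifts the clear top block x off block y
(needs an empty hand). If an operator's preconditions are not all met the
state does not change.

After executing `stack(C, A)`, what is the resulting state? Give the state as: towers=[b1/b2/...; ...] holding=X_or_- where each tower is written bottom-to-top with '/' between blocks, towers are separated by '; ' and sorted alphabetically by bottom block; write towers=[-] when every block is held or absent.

towers=[B/E/G/D; F/A/C] holding=-

before: towers=[B/E/G/D; F/A] holding=C
pre[stack(C, A)]: holding(C) yes, clear(A) yes, C≠A yes
all met → apply stack(C, A)
after:  towers=[B/E/G/D; F/A/C] holding=-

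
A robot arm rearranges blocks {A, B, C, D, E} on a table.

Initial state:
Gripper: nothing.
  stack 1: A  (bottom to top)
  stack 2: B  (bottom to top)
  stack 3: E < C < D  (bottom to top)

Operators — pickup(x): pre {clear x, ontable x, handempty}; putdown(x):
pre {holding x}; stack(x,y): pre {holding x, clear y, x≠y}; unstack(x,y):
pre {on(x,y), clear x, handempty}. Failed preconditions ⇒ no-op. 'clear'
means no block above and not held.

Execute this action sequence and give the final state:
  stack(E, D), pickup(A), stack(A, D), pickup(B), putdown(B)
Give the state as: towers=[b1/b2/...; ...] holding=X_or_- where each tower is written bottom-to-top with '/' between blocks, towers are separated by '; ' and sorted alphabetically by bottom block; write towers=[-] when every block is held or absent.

towers=[B; E/C/D/A] holding=-

step 1 (stack(E, D)) [no-op]: towers=[A; B; E/C/D] holding=-
step 2 (pickup(A)): towers=[B; E/C/D] holding=A
step 3 (stack(A, D)): towers=[B; E/C/D/A] holding=-
step 4 (pickup(B)): towers=[E/C/D/A] holding=B
step 5 (putdown(B)): towers=[B; E/C/D/A] holding=-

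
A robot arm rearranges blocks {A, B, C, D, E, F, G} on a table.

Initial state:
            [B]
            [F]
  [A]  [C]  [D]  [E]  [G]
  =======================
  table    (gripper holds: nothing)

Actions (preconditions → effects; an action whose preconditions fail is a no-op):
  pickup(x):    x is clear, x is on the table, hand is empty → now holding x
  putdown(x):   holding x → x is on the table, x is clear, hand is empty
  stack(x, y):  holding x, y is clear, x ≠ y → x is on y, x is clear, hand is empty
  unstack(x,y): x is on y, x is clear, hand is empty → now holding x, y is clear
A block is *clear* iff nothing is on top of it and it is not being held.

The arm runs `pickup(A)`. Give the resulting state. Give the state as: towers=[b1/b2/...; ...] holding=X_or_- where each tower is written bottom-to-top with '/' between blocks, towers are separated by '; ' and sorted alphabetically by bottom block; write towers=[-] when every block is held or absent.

before: towers=[A; C; D/F/B; E; G] holding=-
pre[pickup(A)]: clear(A) yes, ontable(A) yes, handempty yes
all met → apply pickup(A)
after:  towers=[C; D/F/B; E; G] holding=A

towers=[C; D/F/B; E; G] holding=A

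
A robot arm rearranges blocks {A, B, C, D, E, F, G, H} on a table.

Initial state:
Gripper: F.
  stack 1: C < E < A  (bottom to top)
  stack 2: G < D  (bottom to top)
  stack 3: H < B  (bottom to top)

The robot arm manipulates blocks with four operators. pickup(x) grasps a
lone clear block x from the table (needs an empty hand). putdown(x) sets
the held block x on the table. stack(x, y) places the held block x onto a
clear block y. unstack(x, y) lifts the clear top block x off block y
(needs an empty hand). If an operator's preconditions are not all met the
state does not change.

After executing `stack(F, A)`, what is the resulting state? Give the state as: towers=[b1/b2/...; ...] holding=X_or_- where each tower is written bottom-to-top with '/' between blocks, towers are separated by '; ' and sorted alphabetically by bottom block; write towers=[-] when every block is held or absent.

before: towers=[C/E/A; G/D; H/B] holding=F
pre[stack(F, A)]: holding(F) ok, clear(A) ok, F≠A ok
all met → apply stack(F, A)
after:  towers=[C/E/A/F; G/D; H/B] holding=-

towers=[C/E/A/F; G/D; H/B] holding=-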